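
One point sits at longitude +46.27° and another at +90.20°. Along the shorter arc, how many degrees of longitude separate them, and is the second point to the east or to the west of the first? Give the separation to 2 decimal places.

Raw difference: 90.20 − 46.27 = 43.93°.
Normalise into (−180°, 180°]: 43.93° stays 43.93°.
Positive ⇒ the second point lies to the east; separation 43.93°.

43.93° east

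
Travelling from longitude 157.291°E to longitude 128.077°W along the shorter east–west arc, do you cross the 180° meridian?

Naïve |-128.077 − 157.291| = 285.368° > 180°, so the shorter arc goes the other way round — across 180°.
Signed shortest Δλ = ((-128.077 − 157.291 + 180) mod 360) − 180 = 74.632°.
Going east by 74.632° from +157.291° passes through 180° before reaching -128.077°.

Yes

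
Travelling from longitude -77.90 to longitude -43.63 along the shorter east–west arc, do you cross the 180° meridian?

Signed shortest Δλ = ((-43.63 − -77.90 + 180) mod 360) − 180 = 34.27°.
Going east by 34.27° from -77.90° reaches -43.63° without touching 180°.

No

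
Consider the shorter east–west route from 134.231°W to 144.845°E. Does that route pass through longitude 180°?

Naïve |144.845 − -134.231| = 279.076° > 180°, so the shorter arc goes the other way round — across 180°.
Signed shortest Δλ = ((144.845 − -134.231 + 180) mod 360) − 180 = -80.924°.
Going west by 80.924° from -134.231° passes through 180° before reaching +144.845°.

Yes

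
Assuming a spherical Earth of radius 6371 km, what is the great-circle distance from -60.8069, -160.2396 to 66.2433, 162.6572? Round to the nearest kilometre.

14451 km

Δλ = 162.6572 − -160.2396 = 322.8968°; wrapped into (−180°, 180°]: -37.1032°.
Δφ = 66.2433 − -60.8069 = 127.0502°.
a = sin²(Δφ/2) + cos φ₁ · cos φ₂ · sin²(Δλ/2) = 0.821147.
c = 2·atan2(√a, √(1−a)) = 2.26828 rad → d = 6371·c ≈ 14451.24 km.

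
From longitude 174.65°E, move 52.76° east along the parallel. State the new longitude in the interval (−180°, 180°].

132.59°W

Start at +174.65°; shift +52.76° → +227.41°.
+227.41° lies outside (−180°, 180°]; subtract 360° → -132.59°.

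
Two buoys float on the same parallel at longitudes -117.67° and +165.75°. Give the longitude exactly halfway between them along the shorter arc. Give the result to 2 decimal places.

-155.96°

Signed shortest Δλ from -117.67° to +165.75° is -76.58°.
Midpoint longitude = -117.67° + (-76.58°)/2 = -117.67° − 38.29° = -155.96°.
(The naïve average (-117.67 + +165.75)/2 = 24.04° is on the wrong side of the globe.)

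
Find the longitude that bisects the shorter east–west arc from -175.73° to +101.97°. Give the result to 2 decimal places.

+143.12°

Signed shortest Δλ from -175.73° to +101.97° is -82.30°.
Midpoint longitude = -175.73° + (-82.30°)/2 = -175.73° − 41.15° = -216.88°.
Normalise into (−180°, 180°]: +143.12°.
(The naïve average (-175.73 + +101.97)/2 = -36.88° is on the wrong side of the globe.)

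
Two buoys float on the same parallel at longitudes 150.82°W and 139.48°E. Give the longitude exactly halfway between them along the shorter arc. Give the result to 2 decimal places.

Signed shortest Δλ from -150.82° to +139.48° is -69.70°.
Midpoint longitude = -150.82° + (-69.70°)/2 = -150.82° − 34.85° = -185.67°.
Normalise into (−180°, 180°]: +174.33°.
(The naïve average (-150.82 + +139.48)/2 = -5.67° is on the wrong side of the globe.)

174.33°E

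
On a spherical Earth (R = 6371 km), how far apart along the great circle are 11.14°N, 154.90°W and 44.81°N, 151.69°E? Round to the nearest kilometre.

Δλ = 151.69 − -154.90 = 306.59°; wrapped into (−180°, 180°]: -53.41°.
Δφ = 44.81 − 11.14 = 33.67°.
a = sin²(Δφ/2) + cos φ₁ · cos φ₂ · sin²(Δλ/2) = 0.224456.
c = 2·atan2(√a, √(1−a)) = 0.98713 rad → d = 6371·c ≈ 6289.00 km.

6289 km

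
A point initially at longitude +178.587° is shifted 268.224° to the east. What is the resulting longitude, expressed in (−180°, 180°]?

+86.811°

Start at +178.587°; shift +268.224° → +446.811°.
+446.811° lies outside (−180°, 180°]; subtract 360° → +86.811°.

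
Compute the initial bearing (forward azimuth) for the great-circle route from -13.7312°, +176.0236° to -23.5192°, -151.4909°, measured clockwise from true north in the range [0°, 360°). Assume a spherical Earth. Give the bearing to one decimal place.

112.5°

Δλ = -151.4909 − 176.0236 = -327.5145°; wrapped into (−180°, 180°]: 32.4855°.
θ = atan2( sin Δλ · cos φ₂ , cos φ₁ · sin φ₂ − sin φ₁ · cos φ₂ · cos Δλ )
  = atan2(0.49247, -0.20406) = 112.507° → normalised to [0°, 360°): 112.507°.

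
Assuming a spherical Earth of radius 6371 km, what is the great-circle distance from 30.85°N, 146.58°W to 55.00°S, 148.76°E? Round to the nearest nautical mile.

6129 nmi

Δλ = 148.76 − -146.58 = 295.34°; wrapped into (−180°, 180°]: -64.66°.
Δφ = -55.00 − 30.85 = -85.85°.
a = sin²(Δφ/2) + cos φ₁ · cos φ₂ · sin²(Δλ/2) = 0.604652.
c = 2·atan2(√a, √(1−a)) = 1.78166 rad → d = 6371·c ≈ 11350.95 km ≈ 6129.02 nmi.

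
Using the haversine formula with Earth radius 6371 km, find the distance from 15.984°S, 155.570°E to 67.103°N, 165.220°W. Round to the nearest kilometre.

Δλ = -165.220 − 155.570 = -320.790°; wrapped into (−180°, 180°]: 39.210°.
Δφ = 67.103 − -15.984 = 83.087°.
a = sin²(Δφ/2) + cos φ₁ · cos φ₂ · sin²(Δλ/2) = 0.481929.
c = 2·atan2(√a, √(1−a)) = 1.53465 rad → d = 6371·c ≈ 9777.23 km.

9777 km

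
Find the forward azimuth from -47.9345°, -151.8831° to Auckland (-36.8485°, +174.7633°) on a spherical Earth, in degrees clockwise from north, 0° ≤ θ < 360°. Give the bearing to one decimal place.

282.1°

Δλ = 174.7633 − -151.8831 = 326.6464°; wrapped into (−180°, 180°]: -33.3536°.
θ = atan2( sin Δλ · cos φ₂ , cos φ₁ · sin φ₂ − sin φ₁ · cos φ₂ · cos Δλ )
  = atan2(-0.43997, 0.09443) = -77.886° → normalised to [0°, 360°): 282.114°.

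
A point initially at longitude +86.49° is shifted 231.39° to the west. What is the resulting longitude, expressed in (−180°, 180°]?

-144.90°

Start at +86.49°; shift −231.39° → -144.90°.
-144.90° already lies in (−180°, 180°].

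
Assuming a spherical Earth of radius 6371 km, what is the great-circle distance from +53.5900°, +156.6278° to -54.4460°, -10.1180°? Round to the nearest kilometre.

Δλ = -10.1180 − 156.6278 = -166.7458°.
Δφ = -54.4460 − 53.5900 = -108.0360°.
a = sin²(Δφ/2) + cos φ₁ · cos φ₂ · sin²(Δλ/2) = 0.995347.
c = 2·atan2(√a, √(1−a)) = 3.00507 rad → d = 6371·c ≈ 19145.28 km.

19145 km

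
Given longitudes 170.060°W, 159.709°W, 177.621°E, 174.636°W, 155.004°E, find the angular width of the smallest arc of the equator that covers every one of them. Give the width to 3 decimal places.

Sort the longitudes: -174.636°, -170.060°, -159.709°, +155.004°, +177.621°.
Eastward gaps between consecutive values (wrapping around): 4.576°, 10.351°, 314.713°, 22.617°, 7.743°.
Largest gap = 314.713° ⇒ minimal covering band is its complement: 360° − 314.713° = 45.287°.
Band runs from +155.004° eastward to -159.709°, crossing the antimeridian.

45.287°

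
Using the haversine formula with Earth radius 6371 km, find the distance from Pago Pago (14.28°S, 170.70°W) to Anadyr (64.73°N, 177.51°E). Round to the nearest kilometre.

Δλ = 177.51 − -170.70 = 348.21°; wrapped into (−180°, 180°]: -11.79°.
Δφ = 64.73 − -14.28 = 79.01°.
a = sin²(Δφ/2) + cos φ₁ · cos φ₂ · sin²(Δλ/2) = 0.409045.
c = 2·atan2(√a, √(1−a)) = 1.38787 rad → d = 6371·c ≈ 8842.11 km.

8842 km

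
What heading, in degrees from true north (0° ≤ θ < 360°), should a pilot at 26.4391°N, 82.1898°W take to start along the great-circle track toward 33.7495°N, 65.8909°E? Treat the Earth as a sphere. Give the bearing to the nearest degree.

28°

Δλ = 65.8909 − -82.1898 = 148.0807°.
θ = atan2( sin Δλ · cos φ₂ , cos φ₁ · sin φ₂ − sin φ₁ · cos φ₂ · cos Δλ )
  = atan2(0.43962, 0.81169) = 28.441° → normalised to [0°, 360°): 28.441°.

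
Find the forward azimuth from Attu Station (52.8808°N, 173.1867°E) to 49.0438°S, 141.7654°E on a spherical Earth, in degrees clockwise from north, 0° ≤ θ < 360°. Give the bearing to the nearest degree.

Δλ = 141.7654 − 173.1867 = -31.4213°.
θ = atan2( sin Δλ · cos φ₂ , cos φ₁ · sin φ₂ − sin φ₁ · cos φ₂ · cos Δλ )
  = atan2(-0.34172, -0.90177) = -159.246° → normalised to [0°, 360°): 200.754°.

201°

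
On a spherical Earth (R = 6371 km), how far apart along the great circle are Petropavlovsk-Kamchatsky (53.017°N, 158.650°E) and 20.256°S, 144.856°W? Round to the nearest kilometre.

9785 km

Δλ = -144.856 − 158.650 = -303.506°; wrapped into (−180°, 180°]: 56.494°.
Δφ = -20.256 − 53.017 = -73.273°.
a = sin²(Δφ/2) + cos φ₁ · cos φ₂ · sin²(Δλ/2) = 0.482507.
c = 2·atan2(√a, √(1−a)) = 1.53580 rad → d = 6371·c ≈ 9784.60 km.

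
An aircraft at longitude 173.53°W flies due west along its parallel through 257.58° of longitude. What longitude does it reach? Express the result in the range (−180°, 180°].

Start at -173.53°; shift −257.58° → -431.11°.
-431.11° lies outside (−180°, 180°]; add 360° → -71.11°.

71.11°W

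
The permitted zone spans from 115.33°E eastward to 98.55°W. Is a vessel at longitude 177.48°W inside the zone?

Yes

Band width going east from +115.33° to -98.55°: ((-98.55 − 115.33) mod 360) = 146.12°.
Offset of -177.48° east of the west edge: ((-177.48 − 115.33) mod 360) = 67.19°.
67.19° ≤ 146.12° ⇒ inside.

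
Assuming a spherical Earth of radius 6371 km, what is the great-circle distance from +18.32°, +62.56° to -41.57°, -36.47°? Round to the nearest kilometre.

12083 km

Δλ = -36.47 − 62.56 = -99.03°.
Δφ = -41.57 − 18.32 = -59.89°.
a = sin²(Δφ/2) + cos φ₁ · cos φ₂ · sin²(Δλ/2) = 0.660018.
c = 2·atan2(√a, √(1−a)) = 1.89656 rad → d = 6371·c ≈ 12083.01 km.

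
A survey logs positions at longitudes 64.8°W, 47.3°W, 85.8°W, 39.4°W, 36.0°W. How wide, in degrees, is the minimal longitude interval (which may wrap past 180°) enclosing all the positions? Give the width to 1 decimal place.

49.8°

Sort the longitudes: -85.8°, -64.8°, -47.3°, -39.4°, -36.0°.
Eastward gaps between consecutive values (wrapping around): 21.0°, 17.5°, 7.9°, 3.4°, 310.2°.
Largest gap = 310.2° ⇒ minimal covering band is its complement: 360° − 310.2° = 49.8°.
Band runs from -85.8° eastward to -36.0°.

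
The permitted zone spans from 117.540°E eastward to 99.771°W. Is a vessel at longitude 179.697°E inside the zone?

Band width going east from +117.540° to -99.771°: ((-99.771 − 117.540) mod 360) = 142.689°.
Offset of +179.697° east of the west edge: ((179.697 − 117.540) mod 360) = 62.157°.
62.157° ≤ 142.689° ⇒ inside.

Yes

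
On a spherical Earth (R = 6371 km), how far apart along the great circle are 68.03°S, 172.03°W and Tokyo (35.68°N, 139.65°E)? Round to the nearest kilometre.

12210 km

Δλ = 139.65 − -172.03 = 311.68°; wrapped into (−180°, 180°]: -48.32°.
Δφ = 35.68 − -68.03 = 103.71°.
a = sin²(Δφ/2) + cos φ₁ · cos φ₂ · sin²(Δλ/2) = 0.669411.
c = 2·atan2(√a, √(1−a)) = 1.91646 rad → d = 6371·c ≈ 12209.77 km.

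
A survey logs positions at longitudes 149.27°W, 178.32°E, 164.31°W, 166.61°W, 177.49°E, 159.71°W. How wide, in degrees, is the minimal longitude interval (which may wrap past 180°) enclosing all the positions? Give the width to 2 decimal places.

Sort the longitudes: -166.61°, -164.31°, -159.71°, -149.27°, +177.49°, +178.32°.
Eastward gaps between consecutive values (wrapping around): 2.30°, 4.60°, 10.44°, 326.76°, 0.83°, 15.07°.
Largest gap = 326.76° ⇒ minimal covering band is its complement: 360° − 326.76° = 33.24°.
Band runs from +177.49° eastward to -149.27°, crossing the antimeridian.

33.24°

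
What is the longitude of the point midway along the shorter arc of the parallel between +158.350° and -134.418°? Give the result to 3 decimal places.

Signed shortest Δλ from +158.350° to -134.418° is +67.232°.
Midpoint longitude = +158.350° + (+67.232°)/2 = +158.350° + 33.616° = +191.966°.
Normalise into (−180°, 180°]: -168.034°.
(The naïve average (+158.350 + -134.418)/2 = 11.966° is on the wrong side of the globe.)

-168.034°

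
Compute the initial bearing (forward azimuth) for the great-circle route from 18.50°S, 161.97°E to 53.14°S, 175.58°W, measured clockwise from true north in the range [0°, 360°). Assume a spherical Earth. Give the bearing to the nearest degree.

159°

Δλ = -175.58 − 161.97 = -337.55°; wrapped into (−180°, 180°]: 22.45°.
θ = atan2( sin Δλ · cos φ₂ , cos φ₁ · sin φ₂ − sin φ₁ · cos φ₂ · cos Δλ )
  = atan2(0.22907, -0.58284) = 158.544° → normalised to [0°, 360°): 158.544°.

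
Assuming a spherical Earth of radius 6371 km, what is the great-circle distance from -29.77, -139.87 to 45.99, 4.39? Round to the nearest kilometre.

16440 km

Δλ = 4.39 − -139.87 = 144.26°.
Δφ = 45.99 − -29.77 = 75.76°.
a = sin²(Δφ/2) + cos φ₁ · cos φ₂ · sin²(Δλ/2) = 0.923310.
c = 2·atan2(√a, √(1−a)) = 2.58040 rad → d = 6371·c ≈ 16439.71 km.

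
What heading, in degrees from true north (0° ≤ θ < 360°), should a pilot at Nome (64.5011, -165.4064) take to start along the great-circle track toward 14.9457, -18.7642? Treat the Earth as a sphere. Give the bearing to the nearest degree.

Δλ = -18.7642 − -165.4064 = 146.6422°.
θ = atan2( sin Δλ · cos φ₂ , cos φ₁ · sin φ₂ − sin φ₁ · cos φ₂ · cos Δλ )
  = atan2(0.53126, 0.83942) = 32.330° → normalised to [0°, 360°): 32.330°.

32°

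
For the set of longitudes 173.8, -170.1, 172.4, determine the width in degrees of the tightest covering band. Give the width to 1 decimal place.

Sort the longitudes: -170.1°, +172.4°, +173.8°.
Eastward gaps between consecutive values (wrapping around): 342.5°, 1.4°, 16.1°.
Largest gap = 342.5° ⇒ minimal covering band is its complement: 360° − 342.5° = 17.5°.
Band runs from +172.4° eastward to -170.1°, crossing the antimeridian.

17.5°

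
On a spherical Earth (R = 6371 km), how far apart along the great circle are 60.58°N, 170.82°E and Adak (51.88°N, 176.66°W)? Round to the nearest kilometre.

1235 km

Δλ = -176.66 − 170.82 = -347.48°; wrapped into (−180°, 180°]: 12.52°.
Δφ = 51.88 − 60.58 = -8.70°.
a = sin²(Δφ/2) + cos φ₁ · cos φ₂ · sin²(Δλ/2) = 0.009358.
c = 2·atan2(√a, √(1−a)) = 0.19378 rad → d = 6371·c ≈ 1234.58 km.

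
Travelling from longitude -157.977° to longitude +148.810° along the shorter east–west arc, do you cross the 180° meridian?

Naïve |148.810 − -157.977| = 306.787° > 180°, so the shorter arc goes the other way round — across 180°.
Signed shortest Δλ = ((148.810 − -157.977 + 180) mod 360) − 180 = -53.213°.
Going west by 53.213° from -157.977° passes through 180° before reaching +148.810°.

Yes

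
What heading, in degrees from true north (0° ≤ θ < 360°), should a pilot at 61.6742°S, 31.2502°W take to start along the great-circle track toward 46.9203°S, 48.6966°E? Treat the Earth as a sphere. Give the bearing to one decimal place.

109.8°

Δλ = 48.6966 − -31.2502 = 79.9468°.
θ = atan2( sin Δλ · cos φ₂ , cos φ₁ · sin φ₂ − sin φ₁ · cos φ₂ · cos Δλ )
  = atan2(0.67253, -0.24161) = 109.761° → normalised to [0°, 360°): 109.761°.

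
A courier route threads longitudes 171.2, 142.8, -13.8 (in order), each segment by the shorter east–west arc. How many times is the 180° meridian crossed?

0

Leg 1: +171.2° → +142.8°, shortest Δλ = -28.4° (west) — does not cross 180°.
Leg 2: +142.8° → -13.8°, shortest Δλ = -156.6° (west) — does not cross 180°.
Total crossings: 0.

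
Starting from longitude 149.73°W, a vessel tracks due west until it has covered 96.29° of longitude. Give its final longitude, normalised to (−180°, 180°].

113.98°E

Start at -149.73°; shift −96.29° → -246.02°.
-246.02° lies outside (−180°, 180°]; add 360° → +113.98°.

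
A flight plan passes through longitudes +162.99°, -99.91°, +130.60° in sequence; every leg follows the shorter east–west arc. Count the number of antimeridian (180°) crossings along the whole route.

Leg 1: +162.99° → -99.91°, shortest Δλ = 97.1° (east) — crosses 180°.
Leg 2: -99.91° → +130.60°, shortest Δλ = -129.49° (west) — crosses 180°.
Total crossings: 2.

2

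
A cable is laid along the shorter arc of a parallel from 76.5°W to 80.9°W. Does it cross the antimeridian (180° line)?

No

Signed shortest Δλ = ((-80.9 − -76.5 + 180) mod 360) − 180 = -4.4°.
Going west by 4.4° from -76.5° reaches -80.9° without touching 180°.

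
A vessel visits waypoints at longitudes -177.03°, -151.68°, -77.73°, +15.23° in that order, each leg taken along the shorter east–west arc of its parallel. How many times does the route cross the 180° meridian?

Leg 1: -177.03° → -151.68°, shortest Δλ = 25.35° (east) — does not cross 180°.
Leg 2: -151.68° → -77.73°, shortest Δλ = 73.95° (east) — does not cross 180°.
Leg 3: -77.73° → +15.23°, shortest Δλ = 92.96° (east) — does not cross 180°.
Total crossings: 0.

0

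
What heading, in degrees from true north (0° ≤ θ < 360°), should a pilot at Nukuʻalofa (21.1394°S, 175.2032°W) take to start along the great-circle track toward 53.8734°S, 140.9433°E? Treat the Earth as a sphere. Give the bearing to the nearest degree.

214°

Δλ = 140.9433 − -175.2032 = 316.1465°; wrapped into (−180°, 180°]: -43.8535°.
θ = atan2( sin Δλ · cos φ₂ , cos φ₁ · sin φ₂ − sin φ₁ · cos φ₂ · cos Δλ )
  = atan2(-0.40846, -0.60004) = -145.756° → normalised to [0°, 360°): 214.244°.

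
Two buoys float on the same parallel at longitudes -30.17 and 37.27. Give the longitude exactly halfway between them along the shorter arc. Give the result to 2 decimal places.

+3.55°

Signed shortest Δλ from -30.17° to +37.27° is +67.44°.
Midpoint longitude = -30.17° + (+67.44°)/2 = -30.17° + 33.72° = +3.55°.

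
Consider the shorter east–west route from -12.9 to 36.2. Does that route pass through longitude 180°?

Signed shortest Δλ = ((36.2 − -12.9 + 180) mod 360) − 180 = 49.1°.
Going east by 49.1° from -12.9° reaches +36.2° without touching 180°.

No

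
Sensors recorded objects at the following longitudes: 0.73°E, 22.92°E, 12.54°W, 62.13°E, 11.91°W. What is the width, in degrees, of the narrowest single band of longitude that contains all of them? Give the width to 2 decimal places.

Sort the longitudes: -12.54°, -11.91°, +0.73°, +22.92°, +62.13°.
Eastward gaps between consecutive values (wrapping around): 0.63°, 12.64°, 22.19°, 39.21°, 285.33°.
Largest gap = 285.33° ⇒ minimal covering band is its complement: 360° − 285.33° = 74.67°.
Band runs from -12.54° eastward to +62.13°.

74.67°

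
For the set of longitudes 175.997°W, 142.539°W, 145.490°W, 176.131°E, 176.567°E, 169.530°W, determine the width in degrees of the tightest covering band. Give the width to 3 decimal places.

41.330°

Sort the longitudes: -175.997°, -169.530°, -145.490°, -142.539°, +176.131°, +176.567°.
Eastward gaps between consecutive values (wrapping around): 6.467°, 24.040°, 2.951°, 318.670°, 0.436°, 7.436°.
Largest gap = 318.670° ⇒ minimal covering band is its complement: 360° − 318.670° = 41.330°.
Band runs from +176.131° eastward to -142.539°, crossing the antimeridian.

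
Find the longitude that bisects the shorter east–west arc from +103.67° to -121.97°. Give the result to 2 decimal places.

+170.85°

Signed shortest Δλ from +103.67° to -121.97° is +134.36°.
Midpoint longitude = +103.67° + (+134.36°)/2 = +103.67° + 67.18° = +170.85°.
(The naïve average (+103.67 + -121.97)/2 = -9.15° is on the wrong side of the globe.)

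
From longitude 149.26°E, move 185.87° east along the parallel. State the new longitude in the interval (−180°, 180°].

Start at +149.26°; shift +185.87° → +335.13°.
+335.13° lies outside (−180°, 180°]; subtract 360° → -24.87°.

24.87°W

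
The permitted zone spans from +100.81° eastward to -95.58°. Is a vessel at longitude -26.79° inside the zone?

Band width going east from +100.81° to -95.58°: ((-95.58 − 100.81) mod 360) = 163.61°.
Offset of -26.79° east of the west edge: ((-26.79 − 100.81) mod 360) = 232.40°.
232.40° > 163.61° ⇒ outside.

No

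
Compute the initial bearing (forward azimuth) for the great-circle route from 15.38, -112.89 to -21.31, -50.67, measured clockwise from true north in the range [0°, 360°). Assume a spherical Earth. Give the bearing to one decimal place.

119.5°

Δλ = -50.67 − -112.89 = 62.22°.
θ = atan2( sin Δλ · cos φ₂ , cos φ₁ · sin φ₂ − sin φ₁ · cos φ₂ · cos Δλ )
  = atan2(0.82425, -0.46556) = 119.459° → normalised to [0°, 360°): 119.459°.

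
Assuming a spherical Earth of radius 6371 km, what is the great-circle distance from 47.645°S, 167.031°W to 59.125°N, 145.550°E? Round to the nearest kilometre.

Δλ = 145.550 − -167.031 = 312.581°; wrapped into (−180°, 180°]: -47.419°.
Δφ = 59.125 − -47.645 = 106.770°.
a = sin²(Δφ/2) + cos φ₁ · cos φ₂ · sin²(Δλ/2) = 0.700165.
c = 2·atan2(√a, √(1−a)) = 1.98267 rad → d = 6371·c ≈ 12631.61 km.

12632 km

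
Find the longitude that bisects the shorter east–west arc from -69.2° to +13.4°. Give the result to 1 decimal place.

Signed shortest Δλ from -69.2° to +13.4° is +82.6°.
Midpoint longitude = -69.2° + (+82.6°)/2 = -69.2° + 41.3° = -27.9°.

-27.9°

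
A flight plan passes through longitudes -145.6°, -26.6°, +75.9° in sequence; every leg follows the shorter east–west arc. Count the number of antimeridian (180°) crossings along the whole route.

Leg 1: -145.6° → -26.6°, shortest Δλ = 119.0° (east) — does not cross 180°.
Leg 2: -26.6° → +75.9°, shortest Δλ = 102.5° (east) — does not cross 180°.
Total crossings: 0.

0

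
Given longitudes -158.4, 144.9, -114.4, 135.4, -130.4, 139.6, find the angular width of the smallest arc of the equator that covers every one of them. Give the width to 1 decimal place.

110.2°

Sort the longitudes: -158.4°, -130.4°, -114.4°, +135.4°, +139.6°, +144.9°.
Eastward gaps between consecutive values (wrapping around): 28.0°, 16.0°, 249.8°, 4.2°, 5.3°, 56.7°.
Largest gap = 249.8° ⇒ minimal covering band is its complement: 360° − 249.8° = 110.2°.
Band runs from +135.4° eastward to -114.4°, crossing the antimeridian.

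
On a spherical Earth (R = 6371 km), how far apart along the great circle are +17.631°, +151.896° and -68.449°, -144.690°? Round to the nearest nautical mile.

5835 nmi

Δλ = -144.690 − 151.896 = -296.586°; wrapped into (−180°, 180°]: 63.414°.
Δφ = -68.449 − 17.631 = -86.080°.
a = sin²(Δφ/2) + cos φ₁ · cos φ₂ · sin²(Δλ/2) = 0.562519.
c = 2·atan2(√a, √(1−a)) = 1.69616 rad → d = 6371·c ≈ 10806.25 km ≈ 5834.91 nmi.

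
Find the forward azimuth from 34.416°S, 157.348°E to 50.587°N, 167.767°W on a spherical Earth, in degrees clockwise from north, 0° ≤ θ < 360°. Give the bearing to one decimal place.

21.3°

Δλ = -167.767 − 157.348 = -325.115°; wrapped into (−180°, 180°]: 34.885°.
θ = atan2( sin Δλ · cos φ₂ , cos φ₁ · sin φ₂ − sin φ₁ · cos φ₂ · cos Δλ )
  = atan2(0.36312, 0.93172) = 21.293° → normalised to [0°, 360°): 21.293°.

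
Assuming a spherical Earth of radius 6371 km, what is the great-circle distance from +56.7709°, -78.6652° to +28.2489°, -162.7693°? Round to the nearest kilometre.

Δλ = -162.7693 − -78.6652 = -84.1041°.
Δφ = 28.2489 − 56.7709 = -28.5220°.
a = sin²(Δφ/2) + cos φ₁ · cos φ₂ · sin²(Δλ/2) = 0.277251.
c = 2·atan2(√a, √(1−a)) = 1.10907 rad → d = 6371·c ≈ 7065.87 km.

7066 km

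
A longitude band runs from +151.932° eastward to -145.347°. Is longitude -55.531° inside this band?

Band width going east from +151.932° to -145.347°: ((-145.347 − 151.932) mod 360) = 62.721°.
Offset of -55.531° east of the west edge: ((-55.531 − 151.932) mod 360) = 152.537°.
152.537° > 62.721° ⇒ outside.

No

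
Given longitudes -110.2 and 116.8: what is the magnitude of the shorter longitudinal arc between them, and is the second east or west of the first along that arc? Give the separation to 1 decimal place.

Raw difference: 116.8 − -110.2 = 227.0°.
Normalise into (−180°, 180°]: 227.0° − 360° = -133.0°.
Negative ⇒ the second point lies to the west; separation 133.0°.

133.0° west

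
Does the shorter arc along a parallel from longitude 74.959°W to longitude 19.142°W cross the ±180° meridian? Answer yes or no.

No

Signed shortest Δλ = ((-19.142 − -74.959 + 180) mod 360) − 180 = 55.817°.
Going east by 55.817° from -74.959° reaches -19.142° without touching 180°.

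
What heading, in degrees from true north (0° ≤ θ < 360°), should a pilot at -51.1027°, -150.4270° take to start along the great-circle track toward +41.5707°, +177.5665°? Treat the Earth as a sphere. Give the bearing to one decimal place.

Δλ = 177.5665 − -150.4270 = 327.9935°; wrapped into (−180°, 180°]: -32.0065°.
θ = atan2( sin Δλ · cos φ₂ , cos φ₁ · sin φ₂ − sin φ₁ · cos φ₂ · cos Δλ )
  = atan2(-0.39652, 0.91040) = -23.535° → normalised to [0°, 360°): 336.465°.

336.5°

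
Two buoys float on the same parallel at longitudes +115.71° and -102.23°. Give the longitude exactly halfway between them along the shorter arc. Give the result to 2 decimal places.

Signed shortest Δλ from +115.71° to -102.23° is +142.06°.
Midpoint longitude = +115.71° + (+142.06°)/2 = +115.71° + 71.03° = +186.74°.
Normalise into (−180°, 180°]: -173.26°.
(The naïve average (+115.71 + -102.23)/2 = 6.74° is on the wrong side of the globe.)

-173.26°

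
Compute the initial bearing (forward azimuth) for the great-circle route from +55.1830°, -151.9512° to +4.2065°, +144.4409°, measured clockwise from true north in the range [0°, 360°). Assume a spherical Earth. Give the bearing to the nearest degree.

Δλ = 144.4409 − -151.9512 = 296.3921°; wrapped into (−180°, 180°]: -63.6079°.
θ = atan2( sin Δλ · cos φ₂ , cos φ₁ · sin φ₂ − sin φ₁ · cos φ₂ · cos Δλ )
  = atan2(-0.89336, -0.32207) = -109.825° → normalised to [0°, 360°): 250.175°.

250°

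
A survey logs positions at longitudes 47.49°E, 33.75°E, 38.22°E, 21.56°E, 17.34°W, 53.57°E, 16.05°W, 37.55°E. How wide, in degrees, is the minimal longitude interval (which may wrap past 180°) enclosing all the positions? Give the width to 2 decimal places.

Sort the longitudes: -17.34°, -16.05°, +21.56°, +33.75°, +37.55°, +38.22°, +47.49°, +53.57°.
Eastward gaps between consecutive values (wrapping around): 1.29°, 37.61°, 12.19°, 3.80°, 0.67°, 9.27°, 6.08°, 289.09°.
Largest gap = 289.09° ⇒ minimal covering band is its complement: 360° − 289.09° = 70.91°.
Band runs from -17.34° eastward to +53.57°.

70.91°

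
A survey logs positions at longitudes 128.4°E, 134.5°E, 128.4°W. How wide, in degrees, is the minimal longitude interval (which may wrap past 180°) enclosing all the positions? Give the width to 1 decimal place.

103.2°

Sort the longitudes: -128.4°, +128.4°, +134.5°.
Eastward gaps between consecutive values (wrapping around): 256.8°, 6.1°, 97.1°.
Largest gap = 256.8° ⇒ minimal covering band is its complement: 360° − 256.8° = 103.2°.
Band runs from +128.4° eastward to -128.4°, crossing the antimeridian.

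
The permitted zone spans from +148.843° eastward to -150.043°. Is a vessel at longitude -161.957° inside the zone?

Yes

Band width going east from +148.843° to -150.043°: ((-150.043 − 148.843) mod 360) = 61.114°.
Offset of -161.957° east of the west edge: ((-161.957 − 148.843) mod 360) = 49.200°.
49.200° ≤ 61.114° ⇒ inside.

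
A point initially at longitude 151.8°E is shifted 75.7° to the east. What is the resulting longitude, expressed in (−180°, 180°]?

132.5°W

Start at +151.8°; shift +75.7° → +227.5°.
+227.5° lies outside (−180°, 180°]; subtract 360° → -132.5°.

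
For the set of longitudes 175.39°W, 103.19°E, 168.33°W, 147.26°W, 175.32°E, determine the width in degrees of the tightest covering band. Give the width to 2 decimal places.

109.55°

Sort the longitudes: -175.39°, -168.33°, -147.26°, +103.19°, +175.32°.
Eastward gaps between consecutive values (wrapping around): 7.06°, 21.07°, 250.45°, 72.13°, 9.29°.
Largest gap = 250.45° ⇒ minimal covering band is its complement: 360° − 250.45° = 109.55°.
Band runs from +103.19° eastward to -147.26°, crossing the antimeridian.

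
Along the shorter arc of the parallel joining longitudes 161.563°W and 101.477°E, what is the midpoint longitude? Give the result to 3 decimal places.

Signed shortest Δλ from -161.563° to +101.477° is -96.960°.
Midpoint longitude = -161.563° + (-96.960°)/2 = -161.563° − 48.480° = -210.043°.
Normalise into (−180°, 180°]: +149.957°.
(The naïve average (-161.563 + +101.477)/2 = -30.043° is on the wrong side of the globe.)

149.957°E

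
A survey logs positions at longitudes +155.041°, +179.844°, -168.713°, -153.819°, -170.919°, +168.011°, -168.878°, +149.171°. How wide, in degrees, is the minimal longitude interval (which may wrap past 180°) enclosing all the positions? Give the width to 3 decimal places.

57.010°

Sort the longitudes: -170.919°, -168.878°, -168.713°, -153.819°, +149.171°, +155.041°, +168.011°, +179.844°.
Eastward gaps between consecutive values (wrapping around): 2.041°, 0.165°, 14.894°, 302.990°, 5.870°, 12.970°, 11.833°, 9.237°.
Largest gap = 302.990° ⇒ minimal covering band is its complement: 360° − 302.990° = 57.010°.
Band runs from +149.171° eastward to -153.819°, crossing the antimeridian.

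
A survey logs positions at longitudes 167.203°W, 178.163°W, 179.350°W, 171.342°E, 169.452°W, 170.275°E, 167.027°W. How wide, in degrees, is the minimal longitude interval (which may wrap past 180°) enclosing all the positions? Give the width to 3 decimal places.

22.698°

Sort the longitudes: -179.350°, -178.163°, -169.452°, -167.203°, -167.027°, +170.275°, +171.342°.
Eastward gaps between consecutive values (wrapping around): 1.187°, 8.711°, 2.249°, 0.176°, 337.302°, 1.067°, 9.308°.
Largest gap = 337.302° ⇒ minimal covering band is its complement: 360° − 337.302° = 22.698°.
Band runs from +170.275° eastward to -167.027°, crossing the antimeridian.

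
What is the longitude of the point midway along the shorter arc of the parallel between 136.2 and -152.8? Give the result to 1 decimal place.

Signed shortest Δλ from +136.2° to -152.8° is +71.0°.
Midpoint longitude = +136.2° + (+71.0°)/2 = +136.2° + 35.5° = +171.7°.
(The naïve average (+136.2 + -152.8)/2 = -8.3° is on the wrong side of the globe.)

+171.7°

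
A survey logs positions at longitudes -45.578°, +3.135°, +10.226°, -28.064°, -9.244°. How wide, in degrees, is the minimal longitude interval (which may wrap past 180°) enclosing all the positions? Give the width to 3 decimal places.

55.804°

Sort the longitudes: -45.578°, -28.064°, -9.244°, +3.135°, +10.226°.
Eastward gaps between consecutive values (wrapping around): 17.514°, 18.820°, 12.379°, 7.091°, 304.196°.
Largest gap = 304.196° ⇒ minimal covering band is its complement: 360° − 304.196° = 55.804°.
Band runs from -45.578° eastward to +10.226°.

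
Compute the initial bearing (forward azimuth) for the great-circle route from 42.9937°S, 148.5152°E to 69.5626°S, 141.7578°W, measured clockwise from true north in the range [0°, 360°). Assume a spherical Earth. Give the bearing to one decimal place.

Δλ = -141.7578 − 148.5152 = -290.2730°; wrapped into (−180°, 180°]: 69.7270°.
θ = atan2( sin Δλ · cos φ₂ , cos φ₁ · sin φ₂ − sin φ₁ · cos φ₂ · cos Δλ )
  = atan2(0.32755, -0.60288) = 151.484° → normalised to [0°, 360°): 151.484°.

151.5°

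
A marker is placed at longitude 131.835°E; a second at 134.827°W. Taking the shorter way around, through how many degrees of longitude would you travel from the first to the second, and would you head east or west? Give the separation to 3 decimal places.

93.338° east

Raw difference: -134.827 − 131.835 = -266.662°.
Normalise into (−180°, 180°]: -266.662° + 360° = 93.338°.
Positive ⇒ the second point lies to the east; separation 93.338°.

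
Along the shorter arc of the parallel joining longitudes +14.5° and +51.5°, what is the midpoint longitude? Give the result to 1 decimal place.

Signed shortest Δλ from +14.5° to +51.5° is +37.0°.
Midpoint longitude = +14.5° + (+37.0°)/2 = +14.5° + 18.5° = +33.0°.

+33.0°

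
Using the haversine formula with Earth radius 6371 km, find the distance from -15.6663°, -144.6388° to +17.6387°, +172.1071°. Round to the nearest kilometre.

6015 km

Δλ = 172.1071 − -144.6388 = 316.7459°; wrapped into (−180°, 180°]: -43.2541°.
Δφ = 17.6387 − -15.6663 = 33.3050°.
a = sin²(Δφ/2) + cos φ₁ · cos φ₂ · sin²(Δλ/2) = 0.206764.
c = 2·atan2(√a, √(1−a)) = 0.94410 rad → d = 6371·c ≈ 6014.86 km.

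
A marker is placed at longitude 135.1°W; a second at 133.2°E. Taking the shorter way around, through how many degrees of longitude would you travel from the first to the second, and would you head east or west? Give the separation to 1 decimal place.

Raw difference: 133.2 − -135.1 = 268.3°.
Normalise into (−180°, 180°]: 268.3° − 360° = -91.7°.
Negative ⇒ the second point lies to the west; separation 91.7°.

91.7° west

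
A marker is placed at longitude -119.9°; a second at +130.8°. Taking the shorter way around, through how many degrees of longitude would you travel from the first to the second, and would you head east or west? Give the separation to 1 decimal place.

Raw difference: 130.8 − -119.9 = 250.7°.
Normalise into (−180°, 180°]: 250.7° − 360° = -109.3°.
Negative ⇒ the second point lies to the west; separation 109.3°.

109.3° west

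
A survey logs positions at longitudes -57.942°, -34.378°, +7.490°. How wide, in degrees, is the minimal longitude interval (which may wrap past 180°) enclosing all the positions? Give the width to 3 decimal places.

65.432°

Sort the longitudes: -57.942°, -34.378°, +7.490°.
Eastward gaps between consecutive values (wrapping around): 23.564°, 41.868°, 294.568°.
Largest gap = 294.568° ⇒ minimal covering band is its complement: 360° − 294.568° = 65.432°.
Band runs from -57.942° eastward to +7.490°.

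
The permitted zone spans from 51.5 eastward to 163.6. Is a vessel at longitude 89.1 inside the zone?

Band width going east from +51.5° to +163.6°: ((163.6 − 51.5) mod 360) = 112.1°.
Offset of +89.1° east of the west edge: ((89.1 − 51.5) mod 360) = 37.6°.
37.6° ≤ 112.1° ⇒ inside.

Yes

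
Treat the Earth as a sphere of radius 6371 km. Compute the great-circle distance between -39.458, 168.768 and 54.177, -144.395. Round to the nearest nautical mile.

6118 nmi

Δλ = -144.395 − 168.768 = -313.163°; wrapped into (−180°, 180°]: 46.837°.
Δφ = 54.177 − -39.458 = 93.635°.
a = sin²(Δφ/2) + cos φ₁ · cos φ₂ · sin²(Δλ/2) = 0.603082.
c = 2·atan2(√a, √(1−a)) = 1.77845 rad → d = 6371·c ≈ 11330.50 km ≈ 6117.98 nmi.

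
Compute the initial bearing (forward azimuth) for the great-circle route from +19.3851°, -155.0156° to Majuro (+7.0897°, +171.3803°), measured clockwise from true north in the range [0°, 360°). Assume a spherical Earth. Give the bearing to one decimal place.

Δλ = 171.3803 − -155.0156 = 326.3959°; wrapped into (−180°, 180°]: -33.6041°.
θ = atan2( sin Δλ · cos φ₂ , cos φ₁ · sin φ₂ − sin φ₁ · cos φ₂ · cos Δλ )
  = atan2(-0.54922, -0.15791) = -106.041° → normalised to [0°, 360°): 253.959°.

254.0°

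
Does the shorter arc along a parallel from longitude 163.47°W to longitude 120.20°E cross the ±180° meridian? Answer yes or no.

Yes

Naïve |120.20 − -163.47| = 283.67° > 180°, so the shorter arc goes the other way round — across 180°.
Signed shortest Δλ = ((120.20 − -163.47 + 180) mod 360) − 180 = -76.33°.
Going west by 76.33° from -163.47° passes through 180° before reaching +120.20°.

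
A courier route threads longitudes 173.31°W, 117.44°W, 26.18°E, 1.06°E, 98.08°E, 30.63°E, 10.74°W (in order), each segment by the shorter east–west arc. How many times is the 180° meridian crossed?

Leg 1: -173.31° → -117.44°, shortest Δλ = 55.87° (east) — does not cross 180°.
Leg 2: -117.44° → +26.18°, shortest Δλ = 143.62° (east) — does not cross 180°.
Leg 3: +26.18° → +1.06°, shortest Δλ = -25.12° (west) — does not cross 180°.
Leg 4: +1.06° → +98.08°, shortest Δλ = 97.02° (east) — does not cross 180°.
Leg 5: +98.08° → +30.63°, shortest Δλ = -67.45° (west) — does not cross 180°.
Leg 6: +30.63° → -10.74°, shortest Δλ = -41.37° (west) — does not cross 180°.
Total crossings: 0.

0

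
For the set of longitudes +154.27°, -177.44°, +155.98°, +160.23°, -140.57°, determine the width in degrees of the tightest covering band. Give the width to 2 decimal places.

65.16°

Sort the longitudes: -177.44°, -140.57°, +154.27°, +155.98°, +160.23°.
Eastward gaps between consecutive values (wrapping around): 36.87°, 294.84°, 1.71°, 4.25°, 22.33°.
Largest gap = 294.84° ⇒ minimal covering band is its complement: 360° − 294.84° = 65.16°.
Band runs from +154.27° eastward to -140.57°, crossing the antimeridian.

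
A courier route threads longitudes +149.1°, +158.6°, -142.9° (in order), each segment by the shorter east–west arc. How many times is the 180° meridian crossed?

1

Leg 1: +149.1° → +158.6°, shortest Δλ = 9.5° (east) — does not cross 180°.
Leg 2: +158.6° → -142.9°, shortest Δλ = 58.5° (east) — crosses 180°.
Total crossings: 1.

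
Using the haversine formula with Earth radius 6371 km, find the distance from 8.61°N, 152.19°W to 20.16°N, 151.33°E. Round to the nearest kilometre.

6189 km

Δλ = 151.33 − -152.19 = 303.52°; wrapped into (−180°, 180°]: -56.48°.
Δφ = 20.16 − 8.61 = 11.55°.
a = sin²(Δφ/2) + cos φ₁ · cos φ₂ · sin²(Δλ/2) = 0.217926.
c = 2·atan2(√a, √(1−a)) = 0.97139 rad → d = 6371·c ≈ 6188.75 km.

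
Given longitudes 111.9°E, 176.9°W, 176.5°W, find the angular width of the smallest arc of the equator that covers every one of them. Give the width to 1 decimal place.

Sort the longitudes: -176.9°, -176.5°, +111.9°.
Eastward gaps between consecutive values (wrapping around): 0.4°, 288.4°, 71.2°.
Largest gap = 288.4° ⇒ minimal covering band is its complement: 360° − 288.4° = 71.6°.
Band runs from +111.9° eastward to -176.5°, crossing the antimeridian.

71.6°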